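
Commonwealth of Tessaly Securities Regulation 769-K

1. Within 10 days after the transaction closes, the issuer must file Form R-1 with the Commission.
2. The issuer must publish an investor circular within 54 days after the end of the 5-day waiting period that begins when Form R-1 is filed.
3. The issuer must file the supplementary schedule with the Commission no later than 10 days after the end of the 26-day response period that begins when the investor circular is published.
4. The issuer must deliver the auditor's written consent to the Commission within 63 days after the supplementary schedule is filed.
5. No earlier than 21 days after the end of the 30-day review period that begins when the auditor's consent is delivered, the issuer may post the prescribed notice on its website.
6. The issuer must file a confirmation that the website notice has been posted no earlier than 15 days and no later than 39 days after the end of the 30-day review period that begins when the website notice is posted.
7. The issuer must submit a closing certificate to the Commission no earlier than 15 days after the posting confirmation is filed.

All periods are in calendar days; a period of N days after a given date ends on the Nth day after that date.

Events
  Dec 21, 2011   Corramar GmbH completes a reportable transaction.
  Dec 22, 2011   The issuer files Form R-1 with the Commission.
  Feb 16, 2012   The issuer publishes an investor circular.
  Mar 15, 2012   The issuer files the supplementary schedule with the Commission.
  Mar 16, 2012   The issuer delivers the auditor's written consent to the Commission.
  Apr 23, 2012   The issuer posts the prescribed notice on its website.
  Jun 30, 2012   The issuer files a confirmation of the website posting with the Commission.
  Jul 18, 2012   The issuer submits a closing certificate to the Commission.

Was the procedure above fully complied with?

No

Step 1: 10 days after Dec 21, 2011 (when the transaction closes) is Dec 31, 2011; done Dec 22, 2011 — timely.
Step 2: 54 days after Dec 27, 2011 (end of the 5-day waiting period, which began when Form R-1 is filed on Dec 22, 2011) is Feb 19, 2012; completed Feb 16, 2012, before the deadline.
Step 3: 10 days after Mar 13, 2012 (end of the 26-day response period, which began when the investor circular is published on Feb 16, 2012) is Mar 23, 2012; done Mar 15, 2012 — timely.
Step 4: 63 days after Mar 15, 2012 (when the supplementary schedule is filed) is May 17, 2012; done Mar 16, 2012 — timely.
Step 5: the earliest permitted date is 21 days after Apr 15, 2012 (end of the 30-day review period, which began when the auditor's consent is delivered on Mar 16, 2012), i.e. May 6, 2012; done Apr 23, 2012 — 13 days too early.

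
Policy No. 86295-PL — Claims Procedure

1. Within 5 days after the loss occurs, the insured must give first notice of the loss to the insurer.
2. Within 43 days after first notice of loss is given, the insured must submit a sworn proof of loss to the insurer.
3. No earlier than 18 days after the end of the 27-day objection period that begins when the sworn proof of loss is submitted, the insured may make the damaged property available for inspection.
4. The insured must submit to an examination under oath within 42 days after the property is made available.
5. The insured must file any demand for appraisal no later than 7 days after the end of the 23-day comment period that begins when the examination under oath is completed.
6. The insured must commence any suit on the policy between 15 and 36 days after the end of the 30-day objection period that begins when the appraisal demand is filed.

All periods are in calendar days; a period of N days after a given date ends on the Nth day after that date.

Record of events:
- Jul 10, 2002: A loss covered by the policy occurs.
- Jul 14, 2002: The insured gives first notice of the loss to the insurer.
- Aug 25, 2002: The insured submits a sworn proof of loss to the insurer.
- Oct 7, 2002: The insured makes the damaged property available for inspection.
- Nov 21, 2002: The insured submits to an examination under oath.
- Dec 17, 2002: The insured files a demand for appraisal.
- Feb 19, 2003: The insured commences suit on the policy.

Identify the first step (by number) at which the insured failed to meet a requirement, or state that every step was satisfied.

Step 3

(1) due by Jul 10, 2002 + 5 days = Jul 15, 2002; completed Jul 14, 2002, before the deadline.
(2) due by Jul 14, 2002 + 43 days = Aug 26, 2002; done Aug 25, 2002 — timely.
(3) permitted from Sep 21, 2002 + 18 days = Oct 9, 2002 onward; done Oct 7, 2002 — 2 days too early.
The analysis stops there.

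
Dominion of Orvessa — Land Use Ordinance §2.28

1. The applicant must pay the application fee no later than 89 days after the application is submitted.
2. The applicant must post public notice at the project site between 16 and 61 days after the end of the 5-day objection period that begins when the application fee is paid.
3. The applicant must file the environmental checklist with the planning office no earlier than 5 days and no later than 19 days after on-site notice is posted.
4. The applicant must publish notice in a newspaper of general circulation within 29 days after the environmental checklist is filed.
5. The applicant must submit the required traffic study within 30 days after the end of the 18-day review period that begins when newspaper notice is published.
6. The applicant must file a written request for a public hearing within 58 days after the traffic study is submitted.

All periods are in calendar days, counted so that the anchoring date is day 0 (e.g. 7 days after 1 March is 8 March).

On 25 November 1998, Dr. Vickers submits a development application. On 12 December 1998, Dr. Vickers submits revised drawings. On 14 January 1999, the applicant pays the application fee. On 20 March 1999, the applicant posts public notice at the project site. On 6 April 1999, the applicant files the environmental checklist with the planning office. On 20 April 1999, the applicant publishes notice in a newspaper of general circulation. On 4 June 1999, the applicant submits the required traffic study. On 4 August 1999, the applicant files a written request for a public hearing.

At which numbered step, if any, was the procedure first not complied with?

Step 6

Step 1: 89 days after 25 November 1998 (when the application is submitted) is 22 February 1999; done 14 January 1999 — timely.
Step 2: the window is 16–61 days after 19 January 1999 (end of the 5-day objection period, which began when the application fee is paid on 14 January 1999), so 4 February 1999 through 21 March 1999; 20 March 1999 falls inside that range.
Step 3: the window is 5–19 days after 20 March 1999 (when on-site notice is posted), so 25 March 1999 through 8 April 1999; done 6 April 1999, which is between those dates.
Step 4: 29 days after 6 April 1999 (when the environmental checklist is filed) is 5 May 1999; completed 20 April 1999, before the deadline.
Step 5: 30 days after 8 May 1999 (end of the 18-day review period, which began when newspaper notice is published on 20 April 1999) is 7 June 1999; done 4 June 1999 — timely.
Step 6: 58 days after 4 June 1999 (when the traffic study is submitted) is 1 August 1999; done 4 August 1999 — 3 days late.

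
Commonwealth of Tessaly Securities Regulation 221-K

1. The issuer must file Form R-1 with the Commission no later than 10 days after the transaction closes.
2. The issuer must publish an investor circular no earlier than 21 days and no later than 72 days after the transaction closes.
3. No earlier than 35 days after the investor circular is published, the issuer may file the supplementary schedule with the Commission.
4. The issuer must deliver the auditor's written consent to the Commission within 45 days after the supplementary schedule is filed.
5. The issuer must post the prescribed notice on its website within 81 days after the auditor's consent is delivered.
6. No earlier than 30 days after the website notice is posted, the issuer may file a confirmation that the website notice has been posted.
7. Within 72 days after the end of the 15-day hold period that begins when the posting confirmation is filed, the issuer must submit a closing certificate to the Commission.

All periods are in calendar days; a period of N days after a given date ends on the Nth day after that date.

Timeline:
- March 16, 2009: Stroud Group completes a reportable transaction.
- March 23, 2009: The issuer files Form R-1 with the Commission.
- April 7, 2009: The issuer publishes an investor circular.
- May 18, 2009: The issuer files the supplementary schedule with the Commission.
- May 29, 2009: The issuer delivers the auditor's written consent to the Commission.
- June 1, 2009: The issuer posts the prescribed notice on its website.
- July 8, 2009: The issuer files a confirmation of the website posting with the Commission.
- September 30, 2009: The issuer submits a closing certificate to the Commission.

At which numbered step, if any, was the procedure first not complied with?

Step 1 — counting 10 days from March 16, 2009 (when the transaction closes) gives a deadline of March 26, 2009; completed March 23, 2009, before the deadline.
Step 2 — 21 and 72 days from March 16, 2009 (when the transaction closes) are April 6, 2009 and May 27, 2009 respectively; done April 7, 2009 — within the window.
Step 3 — must wait 35 days from April 7, 2009 (when the investor circular is published), so not before May 12, 2009; done May 18, 2009, after the minimum wait.
Step 4 — counting 45 days from May 18, 2009 (when the supplementary schedule is filed) gives a deadline of July 2, 2009; May 29, 2009 is within that limit.
Step 5 — counting 81 days from May 29, 2009 (when the auditor's consent is delivered) gives a deadline of August 18, 2009; done June 1, 2009 — timely.
Step 6 — must wait 30 days from June 1, 2009 (when the website notice is posted), so not before July 1, 2009; done July 8, 2009, after the minimum wait.
Step 7 — counting 72 days from July 23, 2009 (end of the 15-day hold period, which began when the posting confirmation is filed on July 8, 2009) gives a deadline of October 3, 2009; done September 30, 2009 — timely.

None — every step was satisfied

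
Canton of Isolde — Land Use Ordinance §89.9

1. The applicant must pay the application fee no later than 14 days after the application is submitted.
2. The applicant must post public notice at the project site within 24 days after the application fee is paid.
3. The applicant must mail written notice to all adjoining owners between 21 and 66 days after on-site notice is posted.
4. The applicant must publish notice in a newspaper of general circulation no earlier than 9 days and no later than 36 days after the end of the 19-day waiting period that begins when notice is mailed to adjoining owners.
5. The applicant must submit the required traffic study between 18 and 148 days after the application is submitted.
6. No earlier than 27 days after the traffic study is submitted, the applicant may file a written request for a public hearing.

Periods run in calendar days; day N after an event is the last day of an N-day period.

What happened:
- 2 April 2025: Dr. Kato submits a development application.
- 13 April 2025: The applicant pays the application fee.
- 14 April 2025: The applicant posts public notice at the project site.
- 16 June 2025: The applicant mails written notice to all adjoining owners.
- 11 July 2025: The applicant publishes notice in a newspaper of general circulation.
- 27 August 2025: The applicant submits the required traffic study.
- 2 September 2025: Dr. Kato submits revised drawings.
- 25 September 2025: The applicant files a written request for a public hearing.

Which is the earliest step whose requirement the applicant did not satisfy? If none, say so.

Step 4

Step 1 — counting 14 days from 2 April 2025 (when the application is submitted) gives a deadline of 16 April 2025; 13 April 2025 is within that limit.
Step 2 — counting 24 days from 13 April 2025 (when the application fee is paid) gives a deadline of 7 May 2025; completed 14 April 2025, before the deadline.
Step 3 — 21 and 66 days from 14 April 2025 (when on-site notice is posted) are 5 May 2025 and 19 June 2025 respectively; 16 June 2025 falls inside that range.
Step 4 — 9 and 36 days from 5 July 2025 (end of the 19-day waiting period, which began when notice is mailed to adjoining owners on 16 June 2025) are 14 July 2025 and 10 August 2025 respectively; 11 July 2025 is 3 days too early.
That is the first point of non-compliance.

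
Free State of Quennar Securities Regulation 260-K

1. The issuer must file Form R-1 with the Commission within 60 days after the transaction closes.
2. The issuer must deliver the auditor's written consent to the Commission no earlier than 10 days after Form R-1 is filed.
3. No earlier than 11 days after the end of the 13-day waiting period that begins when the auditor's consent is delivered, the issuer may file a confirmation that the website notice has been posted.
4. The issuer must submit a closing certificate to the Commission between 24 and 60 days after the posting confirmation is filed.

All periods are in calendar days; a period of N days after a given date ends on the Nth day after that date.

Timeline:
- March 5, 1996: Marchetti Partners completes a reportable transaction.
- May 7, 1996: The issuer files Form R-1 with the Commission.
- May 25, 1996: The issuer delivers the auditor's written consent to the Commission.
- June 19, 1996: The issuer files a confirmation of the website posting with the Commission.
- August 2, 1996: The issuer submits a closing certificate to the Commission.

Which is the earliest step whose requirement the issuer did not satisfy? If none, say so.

Step 1 — counting 60 days from March 5, 1996 (when the transaction closes) gives a deadline of May 4, 1996; done May 7, 1996 — 3 days late.
The analysis stops there.

Step 1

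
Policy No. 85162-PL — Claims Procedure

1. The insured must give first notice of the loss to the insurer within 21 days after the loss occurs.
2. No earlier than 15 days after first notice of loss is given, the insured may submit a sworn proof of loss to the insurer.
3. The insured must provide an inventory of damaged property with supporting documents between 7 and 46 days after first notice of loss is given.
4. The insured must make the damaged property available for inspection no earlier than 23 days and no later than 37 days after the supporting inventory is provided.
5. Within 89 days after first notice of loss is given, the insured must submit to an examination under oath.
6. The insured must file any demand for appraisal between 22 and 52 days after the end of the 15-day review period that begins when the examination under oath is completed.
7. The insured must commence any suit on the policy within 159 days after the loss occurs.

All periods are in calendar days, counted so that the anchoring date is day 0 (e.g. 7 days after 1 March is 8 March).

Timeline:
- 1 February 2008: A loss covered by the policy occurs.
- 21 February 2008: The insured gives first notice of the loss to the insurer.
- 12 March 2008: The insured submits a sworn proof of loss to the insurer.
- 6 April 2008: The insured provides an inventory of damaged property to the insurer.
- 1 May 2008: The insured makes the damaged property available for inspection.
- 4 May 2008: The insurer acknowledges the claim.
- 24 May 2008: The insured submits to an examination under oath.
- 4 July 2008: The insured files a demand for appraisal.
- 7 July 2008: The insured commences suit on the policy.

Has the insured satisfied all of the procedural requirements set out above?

Step 1 — counting 21 days from 1 February 2008 (when the loss occurs) gives a deadline of 22 February 2008; done 21 February 2008 — timely.
Step 2 — must wait 15 days from 21 February 2008 (when first notice of loss is given), so not before 7 March 2008; done 12 March 2008 — permitted.
Step 3 — 7 and 46 days from 21 February 2008 (when first notice of loss is given) are 28 February 2008 and 7 April 2008 respectively; 6 April 2008 falls inside that range.
Step 4 — 23 and 37 days from 6 April 2008 (when the supporting inventory is provided) are 29 April 2008 and 13 May 2008 respectively; done 1 May 2008, which is between those dates.
Step 5 — counting 89 days from 21 February 2008 (when first notice of loss is given) gives a deadline of 20 May 2008; 24 May 2008 misses that deadline by 4 days.
Later steps need not be reached.

No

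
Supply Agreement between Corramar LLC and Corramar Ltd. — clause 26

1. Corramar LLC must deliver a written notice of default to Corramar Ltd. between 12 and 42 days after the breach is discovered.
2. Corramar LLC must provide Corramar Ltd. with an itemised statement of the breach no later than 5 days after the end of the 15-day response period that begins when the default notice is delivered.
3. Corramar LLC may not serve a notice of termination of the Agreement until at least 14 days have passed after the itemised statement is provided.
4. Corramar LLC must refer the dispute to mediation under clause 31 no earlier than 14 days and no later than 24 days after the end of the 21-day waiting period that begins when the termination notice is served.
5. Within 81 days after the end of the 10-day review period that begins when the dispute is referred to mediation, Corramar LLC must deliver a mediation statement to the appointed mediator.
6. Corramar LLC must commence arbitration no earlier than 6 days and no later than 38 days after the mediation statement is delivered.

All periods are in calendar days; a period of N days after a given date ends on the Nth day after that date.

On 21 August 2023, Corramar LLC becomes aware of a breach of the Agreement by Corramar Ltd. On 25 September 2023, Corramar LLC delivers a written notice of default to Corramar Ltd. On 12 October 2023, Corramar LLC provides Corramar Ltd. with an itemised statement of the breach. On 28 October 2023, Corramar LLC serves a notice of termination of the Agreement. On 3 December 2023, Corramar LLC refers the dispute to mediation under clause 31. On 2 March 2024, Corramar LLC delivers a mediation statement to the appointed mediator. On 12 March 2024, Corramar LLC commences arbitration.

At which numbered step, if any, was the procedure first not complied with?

None — every step was satisfied

Step 1 — 12 and 42 days from 21 August 2023 (when the breach is discovered) are 2 September 2023 and 2 October 2023 respectively; done 25 September 2023, which is between those dates.
Step 2 — counting 5 days from 10 October 2023 (end of the 15-day response period, which began when the default notice is delivered on 25 September 2023) gives a deadline of 15 October 2023; completed 12 October 2023, before the deadline.
Step 3 — must wait 14 days from 12 October 2023 (when the itemised statement is provided), so not before 26 October 2023; 28 October 2023 is on or after that date.
Step 4 — 14 and 24 days from 18 November 2023 (end of the 21-day waiting period, which began when the termination notice is served on 28 October 2023) are 2 December 2023 and 12 December 2023 respectively; done 3 December 2023, which is between those dates.
Step 5 — counting 81 days from 13 December 2023 (end of the 10-day review period, which began when the dispute is referred to mediation on 3 December 2023) gives a deadline of 3 March 2024; completed 2 March 2024, before the deadline.
Step 6 — 6 and 38 days from 2 March 2024 (when the mediation statement is delivered) are 8 March 2024 and 9 April 2024 respectively; done 12 March 2024, which is between those dates.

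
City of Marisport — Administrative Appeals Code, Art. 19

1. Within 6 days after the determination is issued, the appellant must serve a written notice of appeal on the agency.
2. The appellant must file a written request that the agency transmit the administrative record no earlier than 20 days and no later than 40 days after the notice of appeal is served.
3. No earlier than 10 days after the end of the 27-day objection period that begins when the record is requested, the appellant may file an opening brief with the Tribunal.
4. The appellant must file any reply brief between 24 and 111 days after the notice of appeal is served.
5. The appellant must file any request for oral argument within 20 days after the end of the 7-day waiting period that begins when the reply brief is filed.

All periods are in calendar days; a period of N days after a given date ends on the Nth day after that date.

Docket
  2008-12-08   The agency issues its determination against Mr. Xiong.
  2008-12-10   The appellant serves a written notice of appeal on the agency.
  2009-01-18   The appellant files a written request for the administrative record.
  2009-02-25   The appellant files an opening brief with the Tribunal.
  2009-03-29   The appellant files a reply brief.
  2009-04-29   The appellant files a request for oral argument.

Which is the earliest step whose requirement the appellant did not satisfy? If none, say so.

Step 5

Step 1: 6 days after 2008-12-08 (when the determination is issued) is 2008-12-14; completed 2008-12-10, before the deadline.
Step 2: the window is 20–40 days after 2008-12-10 (when the notice of appeal is served), so 2008-12-30 through 2009-01-19; done 2009-01-18 — within the window.
Step 3: the earliest permitted date is 10 days after 2009-02-14 (end of the 27-day objection period, which began when the record is requested on 2009-01-18), i.e. 2009-02-24; 2009-02-25 is on or after that date.
Step 4: the window is 24–111 days after 2008-12-10 (when the notice of appeal is served), so 2009-01-03 through 2009-03-31; done 2009-03-29, which is between those dates.
Step 5: 20 days after 2009-04-05 (end of the 7-day waiting period, which began when the reply brief is filed on 2009-03-29) is 2009-04-25; done 2009-04-29 — 4 days late.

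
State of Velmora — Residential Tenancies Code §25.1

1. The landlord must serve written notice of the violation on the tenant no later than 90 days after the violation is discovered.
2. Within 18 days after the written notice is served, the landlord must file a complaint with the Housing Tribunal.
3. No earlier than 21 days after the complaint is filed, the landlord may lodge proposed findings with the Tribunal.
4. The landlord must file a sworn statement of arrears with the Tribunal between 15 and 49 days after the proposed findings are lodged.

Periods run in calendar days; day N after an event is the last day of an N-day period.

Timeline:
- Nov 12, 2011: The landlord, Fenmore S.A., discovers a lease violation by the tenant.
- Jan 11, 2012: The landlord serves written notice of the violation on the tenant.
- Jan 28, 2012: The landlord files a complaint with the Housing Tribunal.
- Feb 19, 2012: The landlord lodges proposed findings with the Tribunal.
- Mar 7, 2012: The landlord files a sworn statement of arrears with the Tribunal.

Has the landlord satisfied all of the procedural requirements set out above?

Yes

Step 1: 90 days after Nov 12, 2011 (when the violation is discovered) is Feb 10, 2012; Jan 11, 2012 is within that limit.
Step 2: 18 days after Jan 11, 2012 (when the written notice is served) is Jan 29, 2012; Jan 28, 2012 is within that limit.
Step 3: the earliest permitted date is 21 days after Jan 28, 2012 (when the complaint is filed), i.e. Feb 18, 2012; Feb 19, 2012 is on or after that date.
Step 4: the window is 15–49 days after Feb 19, 2012 (when the proposed findings are lodged), so Mar 5, 2012 through Apr 8, 2012; done Mar 7, 2012, which is between those dates.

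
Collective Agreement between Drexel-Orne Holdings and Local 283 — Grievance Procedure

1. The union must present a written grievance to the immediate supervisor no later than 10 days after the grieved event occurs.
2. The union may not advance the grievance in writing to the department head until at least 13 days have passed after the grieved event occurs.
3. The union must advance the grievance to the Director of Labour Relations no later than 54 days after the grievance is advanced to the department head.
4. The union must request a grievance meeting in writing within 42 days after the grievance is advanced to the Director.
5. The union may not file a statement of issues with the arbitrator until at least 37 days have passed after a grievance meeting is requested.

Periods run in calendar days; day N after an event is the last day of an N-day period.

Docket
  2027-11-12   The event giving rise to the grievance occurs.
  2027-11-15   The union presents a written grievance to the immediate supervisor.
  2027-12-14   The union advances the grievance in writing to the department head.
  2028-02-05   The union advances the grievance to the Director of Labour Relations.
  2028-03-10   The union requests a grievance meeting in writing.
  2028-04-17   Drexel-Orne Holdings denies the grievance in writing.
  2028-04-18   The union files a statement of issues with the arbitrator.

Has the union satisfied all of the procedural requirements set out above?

(1) due by 2027-11-12 + 10 days = 2027-11-22; done 2027-11-15 — timely.
(2) permitted from 2027-11-12 + 13 days = 2027-11-25 onward; done 2027-12-14 — permitted.
(3) due by 2027-12-14 + 54 days = 2028-02-06; done 2028-02-05 — timely.
(4) due by 2028-02-05 + 42 days = 2028-03-18; 2028-03-10 is within that limit.
(5) permitted from 2028-03-10 + 37 days = 2028-04-16 onward; done 2028-04-18 — permitted.

Yes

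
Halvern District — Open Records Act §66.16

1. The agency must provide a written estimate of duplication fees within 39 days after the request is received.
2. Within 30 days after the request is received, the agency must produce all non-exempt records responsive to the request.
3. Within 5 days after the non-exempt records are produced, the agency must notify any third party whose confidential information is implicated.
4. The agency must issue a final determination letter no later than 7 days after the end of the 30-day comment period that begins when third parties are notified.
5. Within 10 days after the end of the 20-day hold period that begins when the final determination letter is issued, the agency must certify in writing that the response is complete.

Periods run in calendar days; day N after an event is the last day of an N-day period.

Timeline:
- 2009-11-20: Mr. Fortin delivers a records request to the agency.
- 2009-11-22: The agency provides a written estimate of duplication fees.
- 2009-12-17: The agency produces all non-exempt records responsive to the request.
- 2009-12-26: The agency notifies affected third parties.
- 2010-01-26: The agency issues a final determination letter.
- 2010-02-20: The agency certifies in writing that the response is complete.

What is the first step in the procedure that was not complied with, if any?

(1) due by 2009-11-20 + 39 days = 2009-12-29; 2009-11-22 is within that limit.
(2) due by 2009-11-20 + 30 days = 2009-12-20; 2009-12-17 is within that limit.
(3) due by 2009-12-17 + 5 days = 2009-12-22; 2009-12-26 misses that deadline by 4 days.
That is the first point of non-compliance.

Step 3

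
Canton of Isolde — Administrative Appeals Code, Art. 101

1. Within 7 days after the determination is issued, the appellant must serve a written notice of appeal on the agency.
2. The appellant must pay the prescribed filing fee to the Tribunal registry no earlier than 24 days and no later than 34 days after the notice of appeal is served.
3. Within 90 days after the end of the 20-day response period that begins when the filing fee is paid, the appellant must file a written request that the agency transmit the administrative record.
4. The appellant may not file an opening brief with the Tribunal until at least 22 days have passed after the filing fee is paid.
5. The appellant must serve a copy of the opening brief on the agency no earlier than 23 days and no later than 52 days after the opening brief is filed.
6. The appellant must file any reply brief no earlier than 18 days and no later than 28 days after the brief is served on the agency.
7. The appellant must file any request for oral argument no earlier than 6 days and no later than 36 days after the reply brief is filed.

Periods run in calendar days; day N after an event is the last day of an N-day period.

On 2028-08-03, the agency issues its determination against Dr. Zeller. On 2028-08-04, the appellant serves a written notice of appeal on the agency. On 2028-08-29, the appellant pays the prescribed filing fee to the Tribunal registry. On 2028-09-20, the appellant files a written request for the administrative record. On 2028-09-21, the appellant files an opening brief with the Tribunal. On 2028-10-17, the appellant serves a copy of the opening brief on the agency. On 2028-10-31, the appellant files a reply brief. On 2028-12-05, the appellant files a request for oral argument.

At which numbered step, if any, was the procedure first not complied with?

Step 6

Step 1 — counting 7 days from 2028-08-03 (when the determination is issued) gives a deadline of 2028-08-10; completed 2028-08-04, before the deadline.
Step 2 — 24 and 34 days from 2028-08-04 (when the notice of appeal is served) are 2028-08-28 and 2028-09-07 respectively; done 2028-08-29, which is between those dates.
Step 3 — counting 90 days from 2028-09-18 (end of the 20-day response period, which began when the filing fee is paid on 2028-08-29) gives a deadline of 2028-12-17; 2028-09-20 is within that limit.
Step 4 — must wait 22 days from 2028-08-29 (when the filing fee is paid), so not before 2028-09-20; 2028-09-21 is on or after that date.
Step 5 — 23 and 52 days from 2028-09-21 (when the opening brief is filed) are 2028-10-14 and 2028-11-12 respectively; done 2028-10-17, which is between those dates.
Step 6 — 18 and 28 days from 2028-10-17 (when the brief is served on the agency) are 2028-11-04 and 2028-11-14 respectively; done 2028-10-31 — 4 days before the window opened.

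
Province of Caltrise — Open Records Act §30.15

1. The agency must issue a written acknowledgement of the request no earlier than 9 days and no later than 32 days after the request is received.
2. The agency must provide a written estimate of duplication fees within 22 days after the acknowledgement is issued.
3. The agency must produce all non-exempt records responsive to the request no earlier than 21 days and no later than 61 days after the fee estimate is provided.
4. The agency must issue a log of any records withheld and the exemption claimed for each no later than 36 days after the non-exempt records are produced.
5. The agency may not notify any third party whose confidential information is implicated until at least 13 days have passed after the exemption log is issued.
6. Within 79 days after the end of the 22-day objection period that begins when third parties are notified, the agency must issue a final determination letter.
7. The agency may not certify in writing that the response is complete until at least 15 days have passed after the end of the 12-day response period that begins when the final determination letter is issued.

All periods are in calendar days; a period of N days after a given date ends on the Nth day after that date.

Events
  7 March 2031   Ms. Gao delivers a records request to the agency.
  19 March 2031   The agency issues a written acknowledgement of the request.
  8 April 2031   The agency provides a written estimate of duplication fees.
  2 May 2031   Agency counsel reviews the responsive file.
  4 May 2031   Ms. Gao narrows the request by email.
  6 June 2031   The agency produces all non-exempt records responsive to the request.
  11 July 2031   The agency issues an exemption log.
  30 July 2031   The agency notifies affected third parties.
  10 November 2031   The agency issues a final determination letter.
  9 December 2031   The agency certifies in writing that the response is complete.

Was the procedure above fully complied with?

(1) the permitted window runs from 7 March 2031 + 9 = 16 March 2031 to 7 March 2031 + 32 = 8 April 2031; done 19 March 2031, which is between those dates.
(2) due by 19 March 2031 + 22 days = 10 April 2031; completed 8 April 2031, before the deadline.
(3) the permitted window runs from 8 April 2031 + 21 = 29 April 2031 to 8 April 2031 + 61 = 8 June 2031; 6 June 2031 falls inside that range.
(4) due by 6 June 2031 + 36 days = 12 July 2031; done 11 July 2031 — timely.
(5) permitted from 11 July 2031 + 13 days = 24 July 2031 onward; 30 July 2031 is on or after that date.
(6) due by 21 August 2031 + 79 days = 8 November 2031; not done until 10 November 2031, 2 days after the deadline.
The analysis stops there.

No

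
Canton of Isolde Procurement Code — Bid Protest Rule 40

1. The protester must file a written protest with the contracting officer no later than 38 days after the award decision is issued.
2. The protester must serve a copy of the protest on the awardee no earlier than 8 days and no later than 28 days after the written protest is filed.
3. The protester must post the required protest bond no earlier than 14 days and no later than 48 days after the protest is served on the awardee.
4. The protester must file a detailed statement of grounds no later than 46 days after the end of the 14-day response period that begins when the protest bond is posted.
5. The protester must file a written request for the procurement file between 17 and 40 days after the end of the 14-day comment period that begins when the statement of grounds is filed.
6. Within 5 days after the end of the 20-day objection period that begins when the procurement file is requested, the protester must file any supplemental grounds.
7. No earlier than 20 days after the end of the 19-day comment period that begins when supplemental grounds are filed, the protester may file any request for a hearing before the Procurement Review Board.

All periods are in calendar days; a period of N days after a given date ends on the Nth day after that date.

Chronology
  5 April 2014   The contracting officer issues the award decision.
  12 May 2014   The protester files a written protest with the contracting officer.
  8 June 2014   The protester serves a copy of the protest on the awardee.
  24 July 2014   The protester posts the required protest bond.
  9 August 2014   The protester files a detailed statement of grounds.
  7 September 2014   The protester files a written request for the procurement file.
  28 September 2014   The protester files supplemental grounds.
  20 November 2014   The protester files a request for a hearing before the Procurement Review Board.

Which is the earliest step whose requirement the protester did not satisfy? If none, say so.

Step 1 — counting 38 days from 5 April 2014 (when the award decision is issued) gives a deadline of 13 May 2014; completed 12 May 2014, before the deadline.
Step 2 — 8 and 28 days from 12 May 2014 (when the written protest is filed) are 20 May 2014 and 9 June 2014 respectively; done 8 June 2014, which is between those dates.
Step 3 — 14 and 48 days from 8 June 2014 (when the protest is served on the awardee) are 22 June 2014 and 26 July 2014 respectively; done 24 July 2014, which is between those dates.
Step 4 — counting 46 days from 7 August 2014 (end of the 14-day response period, which began when the protest bond is posted on 24 July 2014) gives a deadline of 22 September 2014; done 9 August 2014 — timely.
Step 5 — 17 and 40 days from 23 August 2014 (end of the 14-day comment period, which began when the statement of grounds is filed on 9 August 2014) are 9 September 2014 and 2 October 2014 respectively; 7 September 2014 is 2 days too early.

Step 5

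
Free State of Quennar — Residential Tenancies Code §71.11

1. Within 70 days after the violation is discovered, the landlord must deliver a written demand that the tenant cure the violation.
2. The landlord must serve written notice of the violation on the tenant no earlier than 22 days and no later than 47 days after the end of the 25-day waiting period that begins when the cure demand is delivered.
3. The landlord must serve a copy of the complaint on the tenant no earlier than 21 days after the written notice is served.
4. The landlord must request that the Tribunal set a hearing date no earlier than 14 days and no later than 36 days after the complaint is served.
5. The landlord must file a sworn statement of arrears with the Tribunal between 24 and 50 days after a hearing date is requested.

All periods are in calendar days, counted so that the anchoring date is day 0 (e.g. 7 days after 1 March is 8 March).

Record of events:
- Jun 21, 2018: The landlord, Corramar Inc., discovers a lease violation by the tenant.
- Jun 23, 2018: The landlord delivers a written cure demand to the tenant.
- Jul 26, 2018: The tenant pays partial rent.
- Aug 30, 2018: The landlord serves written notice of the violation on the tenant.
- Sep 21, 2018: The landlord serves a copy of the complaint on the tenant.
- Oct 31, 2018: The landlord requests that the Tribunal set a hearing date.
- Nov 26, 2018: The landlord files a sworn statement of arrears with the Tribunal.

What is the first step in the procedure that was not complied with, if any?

Step 4

Step 1 — counting 70 days from Jun 21, 2018 (when the violation is discovered) gives a deadline of Aug 30, 2018; Jun 23, 2018 is within that limit.
Step 2 — 22 and 47 days from Jul 18, 2018 (end of the 25-day waiting period, which began when the cure demand is delivered on Jun 23, 2018) are Aug 9, 2018 and Sep 3, 2018 respectively; done Aug 30, 2018, which is between those dates.
Step 3 — must wait 21 days from Aug 30, 2018 (when the written notice is served), so not before Sep 20, 2018; done Sep 21, 2018 — permitted.
Step 4 — 14 and 36 days from Sep 21, 2018 (when the complaint is served) are Oct 5, 2018 and Oct 27, 2018 respectively; Oct 31, 2018 is 4 days past the end of the window.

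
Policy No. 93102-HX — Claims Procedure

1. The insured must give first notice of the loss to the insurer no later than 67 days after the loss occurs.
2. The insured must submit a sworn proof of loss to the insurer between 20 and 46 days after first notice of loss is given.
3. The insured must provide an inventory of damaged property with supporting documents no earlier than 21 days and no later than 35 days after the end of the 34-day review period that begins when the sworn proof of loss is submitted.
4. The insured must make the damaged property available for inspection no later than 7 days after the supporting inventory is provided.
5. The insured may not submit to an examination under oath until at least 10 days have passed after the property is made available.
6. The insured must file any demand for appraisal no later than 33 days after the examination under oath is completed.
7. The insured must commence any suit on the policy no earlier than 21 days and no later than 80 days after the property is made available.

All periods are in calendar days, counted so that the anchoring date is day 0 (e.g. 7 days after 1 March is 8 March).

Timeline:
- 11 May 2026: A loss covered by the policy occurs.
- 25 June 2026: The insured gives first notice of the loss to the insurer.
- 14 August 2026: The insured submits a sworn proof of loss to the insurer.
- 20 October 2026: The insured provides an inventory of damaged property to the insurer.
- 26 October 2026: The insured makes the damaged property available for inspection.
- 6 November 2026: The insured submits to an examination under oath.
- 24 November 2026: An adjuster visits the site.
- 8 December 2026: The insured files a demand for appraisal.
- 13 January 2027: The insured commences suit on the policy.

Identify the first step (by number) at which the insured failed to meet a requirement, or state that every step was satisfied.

Step 2

Step 1: 67 days after 11 May 2026 (when the loss occurs) is 17 July 2026; done 25 June 2026 — timely.
Step 2: the window is 20–46 days after 25 June 2026 (when first notice of loss is given), so 15 July 2026 through 10 August 2026; done 14 August 2026 — 4 days after the window closed.
The procedure was therefore not followed at step 2.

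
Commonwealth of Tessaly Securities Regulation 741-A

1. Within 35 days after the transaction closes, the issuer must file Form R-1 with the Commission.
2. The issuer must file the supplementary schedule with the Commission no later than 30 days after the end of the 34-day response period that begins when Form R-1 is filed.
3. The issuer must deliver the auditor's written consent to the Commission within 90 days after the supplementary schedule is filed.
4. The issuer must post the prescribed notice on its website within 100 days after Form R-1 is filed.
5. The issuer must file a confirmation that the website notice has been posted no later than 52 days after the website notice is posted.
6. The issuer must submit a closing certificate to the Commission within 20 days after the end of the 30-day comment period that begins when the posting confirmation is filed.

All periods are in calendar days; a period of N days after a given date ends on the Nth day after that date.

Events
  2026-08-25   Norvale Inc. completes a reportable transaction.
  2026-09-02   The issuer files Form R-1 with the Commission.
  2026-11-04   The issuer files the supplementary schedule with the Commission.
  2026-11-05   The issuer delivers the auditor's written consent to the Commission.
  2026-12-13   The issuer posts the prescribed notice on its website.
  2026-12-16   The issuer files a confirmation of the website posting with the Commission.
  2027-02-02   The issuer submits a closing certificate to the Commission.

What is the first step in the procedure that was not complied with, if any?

Step 4

Step 1 — counting 35 days from 2026-08-25 (when the transaction closes) gives a deadline of 2026-09-29; completed 2026-09-02, before the deadline.
Step 2 — counting 30 days from 2026-10-06 (end of the 34-day response period, which began when Form R-1 is filed on 2026-09-02) gives a deadline of 2026-11-05; done 2026-11-04 — timely.
Step 3 — counting 90 days from 2026-11-04 (when the supplementary schedule is filed) gives a deadline of 2027-02-02; done 2026-11-05 — timely.
Step 4 — counting 100 days from 2026-09-02 (when Form R-1 is filed) gives a deadline of 2026-12-11; 2026-12-13 misses that deadline by 2 days.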